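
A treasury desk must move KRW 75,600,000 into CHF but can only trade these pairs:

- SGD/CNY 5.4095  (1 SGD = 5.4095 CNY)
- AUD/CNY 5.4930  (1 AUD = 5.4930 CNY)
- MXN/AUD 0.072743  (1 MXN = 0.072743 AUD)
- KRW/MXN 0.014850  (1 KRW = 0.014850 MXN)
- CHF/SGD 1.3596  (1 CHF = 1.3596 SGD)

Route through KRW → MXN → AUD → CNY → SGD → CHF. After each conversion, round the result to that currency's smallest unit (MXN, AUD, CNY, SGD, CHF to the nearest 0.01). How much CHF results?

KRW 75,600,000 × 0.014850 = MXN 1,122,660.00
MXN 1,122,660.00 × 0.072743 = AUD 81,665.66
AUD 81,665.66 × 5.4930 = CNY 448,589.47
CNY 448,589.47 ÷ 5.4095 = SGD 82,926.24
SGD 82,926.24 ÷ 1.3596 = CHF 60,993.12

CHF 60,993.12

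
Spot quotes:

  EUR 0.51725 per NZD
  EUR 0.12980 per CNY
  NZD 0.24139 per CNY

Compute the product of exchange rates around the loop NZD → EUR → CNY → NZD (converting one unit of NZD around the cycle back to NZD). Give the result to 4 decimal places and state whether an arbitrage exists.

Around NZD → EUR → CNY → NZD: 1 × 0.51725 ÷ 0.12980 × 0.24139 = 0.961934
Product < 1; profitable direction is NZD → CNY → EUR → NZD.

0.9619 (arbitrage exists)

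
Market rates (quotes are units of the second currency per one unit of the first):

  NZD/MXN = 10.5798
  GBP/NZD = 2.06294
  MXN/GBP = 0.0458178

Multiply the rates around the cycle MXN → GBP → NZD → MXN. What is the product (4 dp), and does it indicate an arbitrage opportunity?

Around MXN → GBP → NZD → MXN: 1 × 0.0458178 × 2.06294 × 10.5798 = 0.999996
Product ≈ 1 (deviation 0.000%, within rounding noise).

1.0000 (no arbitrage)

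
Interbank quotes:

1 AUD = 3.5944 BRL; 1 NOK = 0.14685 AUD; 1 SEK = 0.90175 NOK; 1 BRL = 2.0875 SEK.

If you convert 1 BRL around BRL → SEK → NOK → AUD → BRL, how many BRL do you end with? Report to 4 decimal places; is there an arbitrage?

Around BRL → SEK → NOK → AUD → BRL: 1 × 2.0875 × 0.90175 × 0.14685 × 3.5944 = 0.993603
Product < 1; profitable direction is BRL → AUD → NOK → SEK → BRL.

0.9936 (arbitrage exists)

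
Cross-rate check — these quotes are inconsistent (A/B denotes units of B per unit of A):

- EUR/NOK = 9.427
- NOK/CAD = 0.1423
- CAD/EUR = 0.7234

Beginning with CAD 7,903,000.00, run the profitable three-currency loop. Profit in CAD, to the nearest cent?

Profitable loop is CAD → NOK → EUR → CAD:
CAD 7,903,000.00 ÷ 0.1423 = NOK 55,537,596.63
NOK 55,537,596.63 ÷ 9.427 = EUR 5,891,333.05
EUR 5,891,333.05 ÷ 0.7234 = CAD 8,143,949.47
Profit = CAD 8,143,949.47 − CAD 7,903,000.00

Profit: CAD 240,949.47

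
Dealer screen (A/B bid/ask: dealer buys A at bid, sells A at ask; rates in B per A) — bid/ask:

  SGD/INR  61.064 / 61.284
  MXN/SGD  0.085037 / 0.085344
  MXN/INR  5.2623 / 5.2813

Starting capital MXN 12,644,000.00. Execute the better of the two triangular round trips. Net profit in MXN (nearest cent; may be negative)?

Best loop MXN → INR → SGD → MXN:
MXN 12,644,000.00 × 5.2623 (sell MXN at bid) = INR 66,536,521.20
INR 66,536,521.20 ÷ 61.284 (buy SGD at ask) = SGD 1,085,707.87
SGD 1,085,707.87 ÷ 0.085344 (buy MXN at ask) = MXN 12,721,548.93

Net profit: MXN 77,548.93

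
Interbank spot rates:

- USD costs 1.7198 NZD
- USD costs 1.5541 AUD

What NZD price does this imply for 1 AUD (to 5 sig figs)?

AUD/NZD = 1.1066

1 AUD ÷ 1.5541 = 0.643459 USD
0.643459 USD × 1.7198 = 1.10662 NZD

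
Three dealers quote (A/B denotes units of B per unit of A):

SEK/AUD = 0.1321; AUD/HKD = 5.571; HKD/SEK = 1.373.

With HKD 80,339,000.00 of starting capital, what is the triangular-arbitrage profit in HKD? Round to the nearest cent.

Profitable loop is HKD → SEK → AUD → HKD:
HKD 80,339,000.00 × 1.373 = SEK 110,305,447.00
SEK 110,305,447.00 × 0.1321 = AUD 14,571,349.55
AUD 14,571,349.55 × 5.571 = HKD 81,176,988.34
Profit = HKD 81,176,988.34 − HKD 80,339,000.00

Profit: HKD 837,988.34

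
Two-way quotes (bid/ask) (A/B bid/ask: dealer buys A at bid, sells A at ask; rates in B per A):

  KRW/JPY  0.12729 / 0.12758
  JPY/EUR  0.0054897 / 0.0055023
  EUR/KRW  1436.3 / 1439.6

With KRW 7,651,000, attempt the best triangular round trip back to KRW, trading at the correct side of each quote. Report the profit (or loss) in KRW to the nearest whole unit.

Net profit: KRW 28,028

Best loop KRW → JPY → EUR → KRW:
KRW 7,651,000 × 0.12729 (sell KRW at bid) = JPY 973,896
JPY 973,896 × 0.0054897 (sell JPY at bid) = EUR 5,346.40
EUR 5,346.40 × 1436.3 (sell EUR at bid) = KRW 7,679,028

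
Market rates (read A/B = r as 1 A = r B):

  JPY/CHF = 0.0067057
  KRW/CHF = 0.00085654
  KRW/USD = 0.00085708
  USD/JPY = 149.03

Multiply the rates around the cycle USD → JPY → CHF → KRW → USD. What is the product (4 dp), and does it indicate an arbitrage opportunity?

1.0000 (no arbitrage)

Around USD → JPY → CHF → KRW → USD: 1 × 149.03 × 0.0067057 ÷ 0.00085654 × 0.00085708 = 0.999981
Product ≈ 1 (deviation 0.002%, within rounding noise).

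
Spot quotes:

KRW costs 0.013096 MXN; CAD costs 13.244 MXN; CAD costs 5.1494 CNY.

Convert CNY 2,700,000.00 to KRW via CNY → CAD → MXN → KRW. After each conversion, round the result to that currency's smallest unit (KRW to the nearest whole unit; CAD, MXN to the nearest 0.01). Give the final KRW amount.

KRW 530,258,500

CNY 2,700,000.00 ÷ 5.1494 = CAD 524,332.93
CAD 524,332.93 × 13.244 = MXN 6,944,265.32
MXN 6,944,265.32 ÷ 0.013096 = KRW 530,258,500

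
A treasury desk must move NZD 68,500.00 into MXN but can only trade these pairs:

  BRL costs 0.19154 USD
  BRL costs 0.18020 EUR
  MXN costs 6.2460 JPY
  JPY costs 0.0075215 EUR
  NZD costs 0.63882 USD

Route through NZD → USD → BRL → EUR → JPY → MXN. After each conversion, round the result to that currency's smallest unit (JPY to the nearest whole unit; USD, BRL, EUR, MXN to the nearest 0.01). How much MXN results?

MXN 876,310.44

NZD 68,500.00 × 0.63882 = USD 43,759.17
USD 43,759.17 ÷ 0.19154 = BRL 228,459.70
BRL 228,459.70 × 0.18020 = EUR 41,168.44
EUR 41,168.44 ÷ 0.0075215 = JPY 5,473,435
JPY 5,473,435 ÷ 6.2460 = MXN 876,310.44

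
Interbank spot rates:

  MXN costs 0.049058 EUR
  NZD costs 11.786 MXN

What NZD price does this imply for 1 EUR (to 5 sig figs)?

EUR/NZD = 1.7295

1 EUR ÷ 0.049058 = 20.384 MXN
20.384 MXN ÷ 11.786 = 1.72951 NZD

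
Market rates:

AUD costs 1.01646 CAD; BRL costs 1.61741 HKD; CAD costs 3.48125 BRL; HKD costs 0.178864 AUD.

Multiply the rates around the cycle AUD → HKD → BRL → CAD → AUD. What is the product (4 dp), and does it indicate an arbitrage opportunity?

0.9769 (arbitrage exists)

Around AUD → HKD → BRL → CAD → AUD: 1 ÷ 0.178864 ÷ 1.61741 ÷ 3.48125 ÷ 1.01646 = 0.976858
Product < 1; profitable direction is AUD → CAD → BRL → HKD → AUD.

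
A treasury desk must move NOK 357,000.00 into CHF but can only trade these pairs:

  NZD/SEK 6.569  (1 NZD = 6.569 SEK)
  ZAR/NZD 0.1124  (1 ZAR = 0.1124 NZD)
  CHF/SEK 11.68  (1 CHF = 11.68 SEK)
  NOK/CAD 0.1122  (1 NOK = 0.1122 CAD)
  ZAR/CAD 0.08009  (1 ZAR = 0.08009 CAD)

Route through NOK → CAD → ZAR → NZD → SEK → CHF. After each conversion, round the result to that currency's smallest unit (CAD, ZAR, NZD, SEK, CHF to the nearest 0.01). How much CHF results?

NOK 357,000.00 × 0.1122 = CAD 40,055.40
CAD 40,055.40 ÷ 0.08009 = ZAR 500,129.85
ZAR 500,129.85 × 0.1124 = NZD 56,214.60
NZD 56,214.60 × 6.569 = SEK 369,273.71
SEK 369,273.71 ÷ 11.68 = CHF 31,615.90

CHF 31,615.90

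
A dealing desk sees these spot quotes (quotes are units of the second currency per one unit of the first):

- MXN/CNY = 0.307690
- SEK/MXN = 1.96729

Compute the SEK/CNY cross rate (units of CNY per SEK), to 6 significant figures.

SEK/CNY = 0.605315

1 SEK × 1.96729 = 1.96729 MXN
1.96729 MXN × 0.307690 = 0.605315 CNY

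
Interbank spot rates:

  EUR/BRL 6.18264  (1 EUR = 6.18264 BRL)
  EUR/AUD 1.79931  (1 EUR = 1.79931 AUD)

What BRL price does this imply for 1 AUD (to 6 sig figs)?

1 AUD ÷ 1.79931 = 0.555769 EUR
0.555769 EUR × 6.18264 = 3.43612 BRL

AUD/BRL = 3.43612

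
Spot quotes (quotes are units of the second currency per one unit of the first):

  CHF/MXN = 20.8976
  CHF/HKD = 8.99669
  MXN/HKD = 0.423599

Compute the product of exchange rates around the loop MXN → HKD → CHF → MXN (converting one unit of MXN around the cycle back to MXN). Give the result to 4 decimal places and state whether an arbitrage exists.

Around MXN → HKD → CHF → MXN: 1 × 0.423599 ÷ 8.99669 × 20.8976 = 0.983940
Product < 1; profitable direction is MXN → CHF → HKD → MXN.

0.9839 (arbitrage exists)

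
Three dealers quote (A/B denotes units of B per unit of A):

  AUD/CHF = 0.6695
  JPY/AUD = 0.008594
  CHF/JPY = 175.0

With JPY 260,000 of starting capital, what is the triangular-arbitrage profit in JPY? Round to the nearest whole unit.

Profit: JPY 1,793

Profitable loop is JPY → AUD → CHF → JPY:
JPY 260,000 × 0.008594 = AUD 2,234.44
AUD 2,234.44 × 0.6695 = CHF 1,495.96
CHF 1,495.96 × 175.0 = JPY 261,793
Profit = JPY 261,793 − JPY 260,000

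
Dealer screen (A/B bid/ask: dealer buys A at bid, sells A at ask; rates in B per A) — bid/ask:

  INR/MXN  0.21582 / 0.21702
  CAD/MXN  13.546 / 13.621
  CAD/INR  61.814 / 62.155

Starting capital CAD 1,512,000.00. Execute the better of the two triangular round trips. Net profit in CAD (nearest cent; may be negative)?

Net profit: CAD 6,402.93

Best loop CAD → MXN → INR → CAD:
CAD 1,512,000.00 × 13.546 (sell CAD at bid) = MXN 20,481,552.00
MXN 20,481,552.00 ÷ 0.21702 (buy INR at ask) = INR 94,376,333.98
INR 94,376,333.98 ÷ 62.155 (buy CAD at ask) = CAD 1,518,402.93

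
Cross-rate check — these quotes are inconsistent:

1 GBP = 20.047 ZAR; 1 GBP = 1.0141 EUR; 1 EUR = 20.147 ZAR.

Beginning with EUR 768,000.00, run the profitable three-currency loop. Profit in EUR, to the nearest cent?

Profit: EUR 14,713.81

Profitable loop is EUR → ZAR → GBP → EUR:
EUR 768,000.00 × 20.147 = ZAR 15,472,896.00
ZAR 15,472,896.00 ÷ 20.047 = GBP 771,831.00
GBP 771,831.00 × 1.0141 = EUR 782,713.81
Profit = EUR 782,713.81 − EUR 768,000.00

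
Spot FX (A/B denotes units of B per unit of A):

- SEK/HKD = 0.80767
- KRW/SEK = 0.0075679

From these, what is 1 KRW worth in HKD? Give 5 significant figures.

KRW/HKD = 0.0061124

1 KRW × 0.0075679 = 0.0075679 SEK
0.0075679 SEK × 0.80767 = 0.00611237 HKD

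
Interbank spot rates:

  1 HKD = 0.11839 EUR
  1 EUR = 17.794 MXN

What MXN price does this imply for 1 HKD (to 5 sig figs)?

HKD/MXN = 2.1066

1 HKD × 0.11839 = 0.11839 EUR
0.11839 EUR × 17.794 = 2.10663 MXN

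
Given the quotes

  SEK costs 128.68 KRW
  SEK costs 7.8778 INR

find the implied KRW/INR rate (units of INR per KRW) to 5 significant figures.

1 KRW ÷ 128.68 = 0.00777122 SEK
0.00777122 SEK × 7.8778 = 0.0612201 INR

KRW/INR = 0.061220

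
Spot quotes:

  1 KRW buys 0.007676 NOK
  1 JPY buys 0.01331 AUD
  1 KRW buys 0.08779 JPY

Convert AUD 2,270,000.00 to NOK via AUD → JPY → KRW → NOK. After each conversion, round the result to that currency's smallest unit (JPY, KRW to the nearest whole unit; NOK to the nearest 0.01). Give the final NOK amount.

AUD 2,270,000.00 ÷ 0.01331 = JPY 170,548,460
JPY 170,548,460 ÷ 0.08779 = KRW 1,942,686,639
KRW 1,942,686,639 × 0.007676 = NOK 14,912,062.64

NOK 14,912,062.64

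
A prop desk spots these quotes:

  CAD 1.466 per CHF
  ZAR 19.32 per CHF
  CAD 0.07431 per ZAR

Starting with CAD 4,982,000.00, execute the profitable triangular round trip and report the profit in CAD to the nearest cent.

Profitable loop is CAD → ZAR → CHF → CAD:
CAD 4,982,000.00 ÷ 0.07431 = ZAR 67,043,466.56
ZAR 67,043,466.56 ÷ 19.32 = CHF 3,470,158.72
CHF 3,470,158.72 × 1.466 = CAD 5,087,252.69
Profit = CAD 5,087,252.69 − CAD 4,982,000.00

Profit: CAD 105,252.69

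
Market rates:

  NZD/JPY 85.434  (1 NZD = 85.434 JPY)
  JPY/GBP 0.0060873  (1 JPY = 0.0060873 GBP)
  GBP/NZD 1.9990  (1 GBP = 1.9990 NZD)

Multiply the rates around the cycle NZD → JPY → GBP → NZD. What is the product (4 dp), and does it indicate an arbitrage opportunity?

1.0396 (arbitrage exists)

Around NZD → JPY → GBP → NZD: 1 × 85.434 × 0.0060873 × 1.9990 = 1.039605
Product > 1; profitable direction is NZD → JPY → GBP → NZD.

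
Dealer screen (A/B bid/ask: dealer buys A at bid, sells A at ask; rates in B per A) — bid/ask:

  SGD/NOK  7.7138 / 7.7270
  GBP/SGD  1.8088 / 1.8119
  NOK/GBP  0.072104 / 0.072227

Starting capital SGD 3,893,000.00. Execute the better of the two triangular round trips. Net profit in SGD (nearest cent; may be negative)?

Net profit: SGD 23,541.07

Best loop SGD → NOK → GBP → SGD:
SGD 3,893,000.00 × 7.7138 (sell SGD at bid) = NOK 30,029,823.40
NOK 30,029,823.40 × 0.072104 (sell NOK at bid) = GBP 2,165,270.39
GBP 2,165,270.39 × 1.8088 (sell GBP at bid) = SGD 3,916,541.07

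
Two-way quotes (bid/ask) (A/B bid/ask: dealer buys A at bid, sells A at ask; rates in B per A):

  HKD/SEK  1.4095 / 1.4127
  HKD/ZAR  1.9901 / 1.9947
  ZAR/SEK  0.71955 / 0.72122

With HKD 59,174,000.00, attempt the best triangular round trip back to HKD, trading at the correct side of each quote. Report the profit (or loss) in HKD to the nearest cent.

Net profit: HKD 807,436.08

Best loop HKD → ZAR → SEK → HKD:
HKD 59,174,000.00 × 1.9901 (sell HKD at bid) = ZAR 117,762,177.40
ZAR 117,762,177.40 × 0.71955 (sell ZAR at bid) = SEK 84,735,774.75
SEK 84,735,774.75 ÷ 1.4127 (buy HKD at ask) = HKD 59,981,436.08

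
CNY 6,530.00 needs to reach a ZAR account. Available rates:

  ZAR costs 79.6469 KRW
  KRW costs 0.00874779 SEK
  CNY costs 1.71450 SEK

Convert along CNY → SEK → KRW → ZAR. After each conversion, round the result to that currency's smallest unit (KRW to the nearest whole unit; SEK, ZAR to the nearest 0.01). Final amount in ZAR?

ZAR 16,068.80

CNY 6,530.00 × 1.71450 = SEK 11,195.68
SEK 11,195.68 ÷ 0.00874779 = KRW 1,279,830
KRW 1,279,830 ÷ 79.6469 = ZAR 16,068.80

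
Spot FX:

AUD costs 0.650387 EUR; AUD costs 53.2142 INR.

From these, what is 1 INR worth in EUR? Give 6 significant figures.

1 INR ÷ 53.2142 = 0.018792 AUD
0.018792 AUD × 0.650387 = 0.0122221 EUR

INR/EUR = 0.0122221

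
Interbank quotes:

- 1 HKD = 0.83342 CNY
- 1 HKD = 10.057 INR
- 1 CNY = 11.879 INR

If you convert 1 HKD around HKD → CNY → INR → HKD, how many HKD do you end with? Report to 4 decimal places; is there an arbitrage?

0.9844 (arbitrage exists)

Around HKD → CNY → INR → HKD: 1 × 0.83342 × 11.879 ÷ 10.057 = 0.984408
Product < 1; profitable direction is HKD → INR → CNY → HKD.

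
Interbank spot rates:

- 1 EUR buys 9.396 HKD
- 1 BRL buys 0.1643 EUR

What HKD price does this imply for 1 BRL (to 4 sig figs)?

BRL/HKD = 1.544

1 BRL × 0.1643 = 0.1643 EUR
0.1643 EUR × 9.396 = 1.54376 HKD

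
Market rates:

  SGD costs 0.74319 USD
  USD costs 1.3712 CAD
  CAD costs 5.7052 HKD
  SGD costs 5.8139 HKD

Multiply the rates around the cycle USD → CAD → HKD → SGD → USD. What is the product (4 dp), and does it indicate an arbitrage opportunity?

Around USD → CAD → HKD → SGD → USD: 1 × 1.3712 × 5.7052 ÷ 5.8139 × 0.74319 = 1.000009
Product ≈ 1 (deviation 0.001%, within rounding noise).

1.0000 (no arbitrage)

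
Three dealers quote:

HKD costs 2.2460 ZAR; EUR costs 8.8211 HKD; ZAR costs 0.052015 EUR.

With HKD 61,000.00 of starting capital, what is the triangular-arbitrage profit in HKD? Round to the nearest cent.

Profitable loop is HKD → ZAR → EUR → HKD:
HKD 61,000.00 × 2.2460 = ZAR 137,006.00
ZAR 137,006.00 × 0.052015 = EUR 7,126.37
EUR 7,126.37 × 8.8211 = HKD 62,862.40
Profit = HKD 62,862.40 − HKD 61,000.00

Profit: HKD 1,862.40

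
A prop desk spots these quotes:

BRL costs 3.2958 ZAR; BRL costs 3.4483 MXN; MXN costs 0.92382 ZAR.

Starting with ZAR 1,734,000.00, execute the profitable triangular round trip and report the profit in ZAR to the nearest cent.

Profit: ZAR 59,979.77

Profitable loop is ZAR → MXN → BRL → ZAR:
ZAR 1,734,000.00 ÷ 0.92382 = MXN 1,876,989.02
MXN 1,876,989.02 ÷ 3.4483 = BRL 544,323.01
BRL 544,323.01 × 3.2958 = ZAR 1,793,979.77
Profit = ZAR 1,793,979.77 − ZAR 1,734,000.00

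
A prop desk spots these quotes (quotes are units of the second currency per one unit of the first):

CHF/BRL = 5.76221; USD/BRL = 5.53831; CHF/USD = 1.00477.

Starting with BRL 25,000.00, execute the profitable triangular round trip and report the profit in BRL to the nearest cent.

Profit: BRL 887.21

Profitable loop is BRL → USD → CHF → BRL:
BRL 25,000.00 ÷ 5.53831 = USD 4,514.01
USD 4,514.01 ÷ 1.00477 = CHF 4,492.58
CHF 4,492.58 × 5.76221 = BRL 25,887.21
Profit = BRL 25,887.21 − BRL 25,000.00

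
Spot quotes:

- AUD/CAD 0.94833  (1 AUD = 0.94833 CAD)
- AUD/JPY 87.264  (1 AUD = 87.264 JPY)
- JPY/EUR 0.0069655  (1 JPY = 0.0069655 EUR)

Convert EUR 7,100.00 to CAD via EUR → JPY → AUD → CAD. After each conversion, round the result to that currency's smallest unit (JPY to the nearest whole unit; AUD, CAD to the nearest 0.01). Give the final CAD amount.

CAD 11,077.21

EUR 7,100.00 ÷ 0.0069655 = JPY 1,019,309
JPY 1,019,309 ÷ 87.264 = AUD 11,680.75
AUD 11,680.75 × 0.94833 = CAD 11,077.21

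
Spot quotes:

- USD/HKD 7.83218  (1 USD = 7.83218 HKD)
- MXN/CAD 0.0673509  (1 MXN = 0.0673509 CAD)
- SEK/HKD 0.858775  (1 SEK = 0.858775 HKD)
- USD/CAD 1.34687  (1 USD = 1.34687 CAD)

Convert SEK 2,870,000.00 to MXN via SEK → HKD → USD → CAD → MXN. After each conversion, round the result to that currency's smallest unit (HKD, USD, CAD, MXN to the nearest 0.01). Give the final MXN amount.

SEK 2,870,000.00 × 0.858775 = HKD 2,464,684.25
HKD 2,464,684.25 ÷ 7.83218 = USD 314,686.88
USD 314,686.88 × 1.34687 = CAD 423,842.32
CAD 423,842.32 ÷ 0.0673509 = MXN 6,293,046.12

MXN 6,293,046.12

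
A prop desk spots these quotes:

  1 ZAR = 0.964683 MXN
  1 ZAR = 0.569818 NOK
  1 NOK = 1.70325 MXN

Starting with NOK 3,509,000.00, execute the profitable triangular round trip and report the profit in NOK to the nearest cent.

Profit: NOK 21,313.75

Profitable loop is NOK → MXN → ZAR → NOK:
NOK 3,509,000.00 × 1.70325 = MXN 5,976,704.25
MXN 5,976,704.25 ÷ 0.964683 = ZAR 6,195,511.12
ZAR 6,195,511.12 × 0.569818 = NOK 3,530,313.75
Profit = NOK 3,530,313.75 − NOK 3,509,000.00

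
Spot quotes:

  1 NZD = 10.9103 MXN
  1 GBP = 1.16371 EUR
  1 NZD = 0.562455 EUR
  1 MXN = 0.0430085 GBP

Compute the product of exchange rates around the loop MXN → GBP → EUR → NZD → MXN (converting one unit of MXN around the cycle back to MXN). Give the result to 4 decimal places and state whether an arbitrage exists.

Around MXN → GBP → EUR → NZD → MXN: 1 × 0.0430085 × 1.16371 ÷ 0.562455 × 10.9103 = 0.970841
Product < 1; profitable direction is MXN → NZD → EUR → GBP → MXN.

0.9708 (arbitrage exists)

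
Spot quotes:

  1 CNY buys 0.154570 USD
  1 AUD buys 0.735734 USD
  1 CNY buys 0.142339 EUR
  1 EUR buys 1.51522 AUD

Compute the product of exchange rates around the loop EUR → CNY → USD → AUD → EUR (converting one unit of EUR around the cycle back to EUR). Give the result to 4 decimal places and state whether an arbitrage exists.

0.9741 (arbitrage exists)

Around EUR → CNY → USD → AUD → EUR: 1 ÷ 0.142339 × 0.154570 ÷ 0.735734 ÷ 1.51522 = 0.974103
Product < 1; profitable direction is EUR → AUD → USD → CNY → EUR.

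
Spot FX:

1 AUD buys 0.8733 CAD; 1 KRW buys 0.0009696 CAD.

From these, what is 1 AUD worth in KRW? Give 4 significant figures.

1 AUD × 0.8733 = 0.8733 CAD
0.8733 CAD ÷ 0.0009696 = 900.681 KRW

AUD/KRW = 900.7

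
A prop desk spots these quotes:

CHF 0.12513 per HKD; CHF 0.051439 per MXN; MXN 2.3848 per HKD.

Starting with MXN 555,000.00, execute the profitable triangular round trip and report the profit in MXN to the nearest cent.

Profitable loop is MXN → HKD → CHF → MXN:
MXN 555,000.00 ÷ 2.3848 = HKD 232,723.92
HKD 232,723.92 × 0.12513 = CHF 29,120.74
CHF 29,120.74 ÷ 0.051439 = MXN 566,121.89
Profit = MXN 566,121.89 − MXN 555,000.00

Profit: MXN 11,121.89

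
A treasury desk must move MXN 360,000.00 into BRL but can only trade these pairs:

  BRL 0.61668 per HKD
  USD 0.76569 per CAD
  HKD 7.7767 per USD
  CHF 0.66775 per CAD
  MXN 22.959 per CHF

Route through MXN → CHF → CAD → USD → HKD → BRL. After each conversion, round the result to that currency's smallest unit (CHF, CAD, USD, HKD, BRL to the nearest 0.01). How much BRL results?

MXN 360,000.00 ÷ 22.959 = CHF 15,680.13
CHF 15,680.13 ÷ 0.66775 = CAD 23,482.04
CAD 23,482.04 × 0.76569 = USD 17,979.96
USD 17,979.96 × 7.7767 = HKD 139,824.75
HKD 139,824.75 × 0.61668 = BRL 86,227.13

BRL 86,227.13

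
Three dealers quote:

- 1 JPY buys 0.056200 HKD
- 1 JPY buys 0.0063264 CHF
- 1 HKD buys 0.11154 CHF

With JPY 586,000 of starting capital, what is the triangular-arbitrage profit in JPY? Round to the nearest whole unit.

Profitable loop is JPY → CHF → HKD → JPY:
JPY 586,000 × 0.0063264 = CHF 3,707.27
CHF 3,707.27 ÷ 0.11154 = HKD 33,237.14
HKD 33,237.14 ÷ 0.056200 = JPY 591,408
Profit = JPY 591,408 − JPY 586,000

Profit: JPY 5,408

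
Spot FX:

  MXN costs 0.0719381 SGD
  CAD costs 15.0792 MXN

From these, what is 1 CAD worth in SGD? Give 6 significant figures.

1 CAD × 15.0792 = 15.0792 MXN
15.0792 MXN × 0.0719381 = 1.08477 SGD

CAD/SGD = 1.08477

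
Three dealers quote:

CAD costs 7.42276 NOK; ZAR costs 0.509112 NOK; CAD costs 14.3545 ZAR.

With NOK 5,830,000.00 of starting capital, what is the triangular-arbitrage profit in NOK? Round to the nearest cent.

Profit: NOK 91,511.41

Profitable loop is NOK → ZAR → CAD → NOK:
NOK 5,830,000.00 ÷ 0.509112 = ZAR 11,451,311.30
ZAR 11,451,311.30 ÷ 14.3545 = CAD 797,750.62
CAD 797,750.62 × 7.42276 = NOK 5,921,511.41
Profit = NOK 5,921,511.41 − NOK 5,830,000.00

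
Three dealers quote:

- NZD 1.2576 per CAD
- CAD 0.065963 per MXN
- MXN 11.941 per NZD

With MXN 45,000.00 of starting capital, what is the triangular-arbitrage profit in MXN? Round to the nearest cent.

Profit: MXN 428.55

Profitable loop is MXN → NZD → CAD → MXN:
MXN 45,000.00 ÷ 11.941 = NZD 3,768.53
NZD 3,768.53 ÷ 1.2576 = CAD 2,996.60
CAD 2,996.60 ÷ 0.065963 = MXN 45,428.55
Profit = MXN 45,428.55 − MXN 45,000.00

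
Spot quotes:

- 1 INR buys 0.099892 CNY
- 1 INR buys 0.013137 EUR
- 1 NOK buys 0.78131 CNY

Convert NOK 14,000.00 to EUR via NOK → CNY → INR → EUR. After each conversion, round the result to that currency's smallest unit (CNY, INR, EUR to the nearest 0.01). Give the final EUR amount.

EUR 1,438.52

NOK 14,000.00 × 0.78131 = CNY 10,938.34
CNY 10,938.34 ÷ 0.099892 = INR 109,501.66
INR 109,501.66 × 0.013137 = EUR 1,438.52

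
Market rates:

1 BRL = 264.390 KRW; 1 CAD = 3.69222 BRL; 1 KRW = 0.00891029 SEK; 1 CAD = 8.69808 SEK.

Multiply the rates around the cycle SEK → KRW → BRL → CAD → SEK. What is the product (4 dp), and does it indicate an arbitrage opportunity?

1.0000 (no arbitrage)

Around SEK → KRW → BRL → CAD → SEK: 1 ÷ 0.00891029 ÷ 264.390 ÷ 3.69222 × 8.69808 = 0.999998
Product ≈ 1 (deviation 0.000%, within rounding noise).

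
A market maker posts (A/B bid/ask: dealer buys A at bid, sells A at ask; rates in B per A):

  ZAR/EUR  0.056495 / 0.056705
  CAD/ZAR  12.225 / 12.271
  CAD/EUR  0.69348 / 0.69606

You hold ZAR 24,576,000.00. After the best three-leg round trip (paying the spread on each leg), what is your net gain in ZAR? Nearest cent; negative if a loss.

Best loop ZAR → CAD → EUR → ZAR:
ZAR 24,576,000.00 ÷ 12.271 (buy CAD at ask) = CAD 2,002,770.76
CAD 2,002,770.76 × 0.69348 (sell CAD at bid) = EUR 1,388,881.47
EUR 1,388,881.47 ÷ 0.056705 (buy ZAR at ask) = ZAR 24,493,104.08

Net result: ZAR -82,895.92 (no profitable arbitrage after spreads)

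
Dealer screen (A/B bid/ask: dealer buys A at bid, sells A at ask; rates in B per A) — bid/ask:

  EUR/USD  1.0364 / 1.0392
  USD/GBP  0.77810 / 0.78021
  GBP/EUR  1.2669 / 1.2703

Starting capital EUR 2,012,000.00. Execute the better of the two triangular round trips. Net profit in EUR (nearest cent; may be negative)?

Best loop EUR → USD → GBP → EUR:
EUR 2,012,000.00 × 1.0364 (sell EUR at bid) = USD 2,085,236.80
USD 2,085,236.80 × 0.77810 (sell USD at bid) = GBP 1,622,522.75
GBP 1,622,522.75 × 1.2669 (sell GBP at bid) = EUR 2,055,574.08

Net profit: EUR 43,574.08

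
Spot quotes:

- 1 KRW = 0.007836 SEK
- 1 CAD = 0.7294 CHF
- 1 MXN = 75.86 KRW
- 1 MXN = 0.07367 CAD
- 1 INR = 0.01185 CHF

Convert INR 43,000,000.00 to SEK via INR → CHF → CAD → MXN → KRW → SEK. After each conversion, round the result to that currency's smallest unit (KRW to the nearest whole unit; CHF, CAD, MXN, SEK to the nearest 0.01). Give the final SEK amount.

INR 43,000,000.00 × 0.01185 = CHF 509,550.00
CHF 509,550.00 ÷ 0.7294 = CAD 698,587.88
CAD 698,587.88 ÷ 0.07367 = MXN 9,482,664.31
MXN 9,482,664.31 × 75.86 = KRW 719,354,915
KRW 719,354,915 × 0.007836 = SEK 5,636,865.11

SEK 5,636,865.11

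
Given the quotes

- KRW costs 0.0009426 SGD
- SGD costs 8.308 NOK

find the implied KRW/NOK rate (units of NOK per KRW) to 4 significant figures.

KRW/NOK = 0.007831

1 KRW × 0.0009426 = 0.0009426 SGD
0.0009426 SGD × 8.308 = 0.00783112 NOK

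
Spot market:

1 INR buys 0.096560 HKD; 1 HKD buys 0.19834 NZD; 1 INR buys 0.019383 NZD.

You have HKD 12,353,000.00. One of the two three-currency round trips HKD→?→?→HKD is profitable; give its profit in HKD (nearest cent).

Profit: HKD 149,183.56

Profitable loop is HKD → INR → NZD → HKD:
HKD 12,353,000.00 ÷ 0.096560 = INR 127,930,820.22
INR 127,930,820.22 × 0.019383 = NZD 2,479,683.09
NZD 2,479,683.09 ÷ 0.19834 = HKD 12,502,183.56
Profit = HKD 12,502,183.56 − HKD 12,353,000.00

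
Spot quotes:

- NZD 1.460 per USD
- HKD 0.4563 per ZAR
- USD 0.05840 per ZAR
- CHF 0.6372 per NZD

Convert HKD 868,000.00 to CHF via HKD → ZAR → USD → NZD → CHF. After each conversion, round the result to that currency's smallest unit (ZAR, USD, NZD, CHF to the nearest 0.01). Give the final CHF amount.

CHF 103,350.06

HKD 868,000.00 ÷ 0.4563 = ZAR 1,902,257.29
ZAR 1,902,257.29 × 0.05840 = USD 111,091.83
USD 111,091.83 × 1.460 = NZD 162,194.07
NZD 162,194.07 × 0.6372 = CHF 103,350.06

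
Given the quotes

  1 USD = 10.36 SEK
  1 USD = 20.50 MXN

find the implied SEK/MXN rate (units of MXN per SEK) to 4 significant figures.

SEK/MXN = 1.979

1 SEK ÷ 10.36 = 0.0965251 USD
0.0965251 USD × 20.50 = 1.97876 MXN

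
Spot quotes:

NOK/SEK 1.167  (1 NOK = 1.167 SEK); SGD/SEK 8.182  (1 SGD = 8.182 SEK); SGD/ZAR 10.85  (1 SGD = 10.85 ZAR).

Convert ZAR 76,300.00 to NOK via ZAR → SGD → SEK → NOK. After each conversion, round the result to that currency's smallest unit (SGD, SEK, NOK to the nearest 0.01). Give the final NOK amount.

ZAR 76,300.00 ÷ 10.85 = SGD 7,032.26
SGD 7,032.26 × 8.182 = SEK 57,537.95
SEK 57,537.95 ÷ 1.167 = NOK 49,304.16

NOK 49,304.16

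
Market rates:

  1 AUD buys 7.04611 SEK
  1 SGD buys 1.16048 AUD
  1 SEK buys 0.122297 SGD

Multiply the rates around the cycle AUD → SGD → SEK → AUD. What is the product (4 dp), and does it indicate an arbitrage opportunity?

Around AUD → SGD → SEK → AUD: 1 ÷ 1.16048 ÷ 0.122297 ÷ 7.04611 = 0.999993
Product ≈ 1 (deviation 0.001%, within rounding noise).

1.0000 (no arbitrage)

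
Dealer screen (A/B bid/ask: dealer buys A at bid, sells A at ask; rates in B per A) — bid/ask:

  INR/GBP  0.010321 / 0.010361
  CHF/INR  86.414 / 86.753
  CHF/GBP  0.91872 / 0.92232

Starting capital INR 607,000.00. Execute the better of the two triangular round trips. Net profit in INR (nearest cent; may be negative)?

Best loop INR → CHF → GBP → INR:
INR 607,000.00 ÷ 86.753 (buy CHF at ask) = CHF 6,996.88
CHF 6,996.88 × 0.91872 (sell CHF at bid) = GBP 6,428.17
GBP 6,428.17 ÷ 0.010361 (buy INR at ask) = INR 620,419.85

Net profit: INR 13,419.85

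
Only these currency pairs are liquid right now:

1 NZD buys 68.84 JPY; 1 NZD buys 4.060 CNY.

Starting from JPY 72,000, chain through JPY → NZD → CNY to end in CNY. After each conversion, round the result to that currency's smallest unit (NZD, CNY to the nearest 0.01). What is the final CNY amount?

CNY 4,246.35

JPY 72,000 ÷ 68.84 = NZD 1,045.90
NZD 1,045.90 × 4.060 = CNY 4,246.35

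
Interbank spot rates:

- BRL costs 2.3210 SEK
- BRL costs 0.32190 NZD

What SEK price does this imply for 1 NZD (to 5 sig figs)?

NZD/SEK = 7.2103

1 NZD ÷ 0.32190 = 3.10655 BRL
3.10655 BRL × 2.3210 = 7.21031 SEK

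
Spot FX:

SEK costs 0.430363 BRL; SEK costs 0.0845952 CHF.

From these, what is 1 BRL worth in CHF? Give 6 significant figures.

1 BRL ÷ 0.430363 = 2.32362 SEK
2.32362 SEK × 0.0845952 = 0.196567 CHF

BRL/CHF = 0.196567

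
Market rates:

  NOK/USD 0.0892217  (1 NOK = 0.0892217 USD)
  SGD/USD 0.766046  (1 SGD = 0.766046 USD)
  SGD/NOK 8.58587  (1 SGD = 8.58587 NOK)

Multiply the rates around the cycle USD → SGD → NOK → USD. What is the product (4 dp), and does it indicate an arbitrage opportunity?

Around USD → SGD → NOK → USD: 1 ÷ 0.766046 × 8.58587 × 0.0892217 = 1.000000
Product ≈ 1 (deviation 0.000%, within rounding noise).

1.0000 (no arbitrage)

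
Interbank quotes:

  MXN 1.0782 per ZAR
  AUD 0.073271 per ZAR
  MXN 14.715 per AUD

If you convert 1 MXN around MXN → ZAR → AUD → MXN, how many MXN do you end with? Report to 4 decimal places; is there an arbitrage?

1.0000 (no arbitrage)

Around MXN → ZAR → AUD → MXN: 1 ÷ 1.0782 × 0.073271 × 14.715 = 0.999984
Product ≈ 1 (deviation 0.002%, within rounding noise).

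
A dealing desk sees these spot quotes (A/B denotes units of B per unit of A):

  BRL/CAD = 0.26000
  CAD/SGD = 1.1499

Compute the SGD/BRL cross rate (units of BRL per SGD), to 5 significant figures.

1 SGD ÷ 1.1499 = 0.869641 CAD
0.869641 CAD ÷ 0.26000 = 3.34477 BRL

SGD/BRL = 3.3448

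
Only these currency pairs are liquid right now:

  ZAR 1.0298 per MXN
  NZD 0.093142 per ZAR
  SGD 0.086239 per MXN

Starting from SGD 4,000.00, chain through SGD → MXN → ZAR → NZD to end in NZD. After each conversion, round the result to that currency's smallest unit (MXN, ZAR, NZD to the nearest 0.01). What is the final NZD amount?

SGD 4,000.00 ÷ 0.086239 = MXN 46,382.73
MXN 46,382.73 × 1.0298 = ZAR 47,764.94
ZAR 47,764.94 × 0.093142 = NZD 4,448.92

NZD 4,448.92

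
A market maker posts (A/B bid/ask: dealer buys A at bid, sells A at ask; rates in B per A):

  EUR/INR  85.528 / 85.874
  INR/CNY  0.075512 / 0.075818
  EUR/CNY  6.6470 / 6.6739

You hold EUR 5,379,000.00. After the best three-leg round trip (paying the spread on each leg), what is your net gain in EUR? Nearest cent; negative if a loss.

Net profit: EUR 112,528.05

Best loop EUR → CNY → INR → EUR:
EUR 5,379,000.00 × 6.6470 (sell EUR at bid) = CNY 35,754,213.00
CNY 35,754,213.00 ÷ 0.075818 (buy INR at ask) = INR 471,579,479.81
INR 471,579,479.81 ÷ 85.874 (buy EUR at ask) = EUR 5,491,528.05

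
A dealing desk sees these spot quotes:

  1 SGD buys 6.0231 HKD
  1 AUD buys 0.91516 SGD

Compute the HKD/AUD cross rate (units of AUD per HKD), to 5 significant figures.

1 HKD ÷ 6.0231 = 0.166027 SGD
0.166027 SGD ÷ 0.91516 = 0.181419 AUD

HKD/AUD = 0.18142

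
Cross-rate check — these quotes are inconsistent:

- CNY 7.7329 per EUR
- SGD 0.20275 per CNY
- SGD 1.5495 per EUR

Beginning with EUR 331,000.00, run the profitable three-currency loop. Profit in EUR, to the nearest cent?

Profitable loop is EUR → CNY → SGD → EUR:
EUR 331,000.00 × 7.7329 = CNY 2,559,589.90
CNY 2,559,589.90 × 0.20275 = SGD 518,956.85
SGD 518,956.85 ÷ 1.5495 = EUR 334,918.91
Profit = EUR 334,918.91 − EUR 331,000.00

Profit: EUR 3,918.91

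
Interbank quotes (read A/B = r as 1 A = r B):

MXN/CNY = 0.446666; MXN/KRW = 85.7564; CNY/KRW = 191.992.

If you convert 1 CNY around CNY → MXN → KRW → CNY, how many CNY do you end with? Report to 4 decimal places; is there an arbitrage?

Around CNY → MXN → KRW → CNY: 1 ÷ 0.446666 × 85.7564 ÷ 191.992 = 1.000001
Product ≈ 1 (deviation 0.000%, within rounding noise).

1.0000 (no arbitrage)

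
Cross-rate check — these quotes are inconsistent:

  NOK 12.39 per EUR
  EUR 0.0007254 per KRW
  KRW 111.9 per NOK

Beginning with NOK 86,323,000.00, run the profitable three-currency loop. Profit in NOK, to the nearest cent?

Profit: NOK 494,138.87

Profitable loop is NOK → KRW → EUR → NOK:
NOK 86,323,000.00 × 111.9 = KRW 9,659,543,700
KRW 9,659,543,700 × 0.0007254 = EUR 7,007,033.00
EUR 7,007,033.00 × 12.39 = NOK 86,817,138.87
Profit = NOK 86,817,138.87 − NOK 86,323,000.00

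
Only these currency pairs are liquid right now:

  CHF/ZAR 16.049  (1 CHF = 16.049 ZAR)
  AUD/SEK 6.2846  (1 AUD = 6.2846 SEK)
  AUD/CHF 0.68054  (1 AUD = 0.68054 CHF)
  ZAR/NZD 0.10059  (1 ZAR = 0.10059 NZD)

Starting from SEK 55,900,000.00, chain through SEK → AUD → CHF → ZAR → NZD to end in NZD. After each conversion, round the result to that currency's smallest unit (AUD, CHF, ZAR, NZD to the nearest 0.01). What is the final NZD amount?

NZD 9,772,160.89

SEK 55,900,000.00 ÷ 6.2846 = AUD 8,894,758.62
AUD 8,894,758.62 × 0.68054 = CHF 6,053,239.03
CHF 6,053,239.03 × 16.049 = ZAR 97,148,433.19
ZAR 97,148,433.19 × 0.10059 = NZD 9,772,160.89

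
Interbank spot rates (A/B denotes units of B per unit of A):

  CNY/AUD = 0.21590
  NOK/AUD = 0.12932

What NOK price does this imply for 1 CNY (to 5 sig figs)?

1 CNY × 0.21590 = 0.2159 AUD
0.2159 AUD ÷ 0.12932 = 1.6695 NOK

CNY/NOK = 1.6695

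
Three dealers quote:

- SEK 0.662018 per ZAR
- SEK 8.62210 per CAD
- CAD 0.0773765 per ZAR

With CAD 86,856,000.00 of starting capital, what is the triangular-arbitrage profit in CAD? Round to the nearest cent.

Profitable loop is CAD → SEK → ZAR → CAD:
CAD 86,856,000.00 × 8.62210 = SEK 748,881,117.60
SEK 748,881,117.60 ÷ 0.662018 = ZAR 1,131,209,600.95
ZAR 1,131,209,600.95 × 0.0773765 = CAD 87,529,039.69
Profit = CAD 87,529,039.69 − CAD 86,856,000.00

Profit: CAD 673,039.69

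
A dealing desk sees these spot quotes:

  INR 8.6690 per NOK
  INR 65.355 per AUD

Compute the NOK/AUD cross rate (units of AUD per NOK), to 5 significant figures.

1 NOK × 8.6690 = 8.669 INR
8.669 INR ÷ 65.355 = 0.132645 AUD

NOK/AUD = 0.13264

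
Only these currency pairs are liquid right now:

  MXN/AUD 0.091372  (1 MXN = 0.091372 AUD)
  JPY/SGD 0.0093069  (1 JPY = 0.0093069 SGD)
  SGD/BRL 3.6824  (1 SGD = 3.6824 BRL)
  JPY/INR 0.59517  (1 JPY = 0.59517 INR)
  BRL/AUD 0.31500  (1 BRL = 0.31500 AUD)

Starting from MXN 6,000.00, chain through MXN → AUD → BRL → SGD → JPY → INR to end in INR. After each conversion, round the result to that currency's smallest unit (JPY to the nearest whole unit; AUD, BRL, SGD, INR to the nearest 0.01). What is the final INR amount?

MXN 6,000.00 × 0.091372 = AUD 548.23
AUD 548.23 ÷ 0.31500 = BRL 1,740.41
BRL 1,740.41 ÷ 3.6824 = SGD 472.63
SGD 472.63 ÷ 0.0093069 = JPY 50,783
JPY 50,783 × 0.59517 = INR 30,224.52

INR 30,224.52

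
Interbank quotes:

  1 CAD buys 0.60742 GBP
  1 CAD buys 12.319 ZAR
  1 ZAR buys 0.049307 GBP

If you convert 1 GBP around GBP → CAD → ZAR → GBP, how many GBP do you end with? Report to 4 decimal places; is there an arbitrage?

Around GBP → CAD → ZAR → GBP: 1 ÷ 0.60742 × 12.319 × 0.049307 = 0.999988
Product ≈ 1 (deviation 0.001%, within rounding noise).

1.0000 (no arbitrage)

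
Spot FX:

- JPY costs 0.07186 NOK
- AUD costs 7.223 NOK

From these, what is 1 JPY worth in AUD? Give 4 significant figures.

1 JPY × 0.07186 = 0.07186 NOK
0.07186 NOK ÷ 7.223 = 0.00994877 AUD

JPY/AUD = 0.009949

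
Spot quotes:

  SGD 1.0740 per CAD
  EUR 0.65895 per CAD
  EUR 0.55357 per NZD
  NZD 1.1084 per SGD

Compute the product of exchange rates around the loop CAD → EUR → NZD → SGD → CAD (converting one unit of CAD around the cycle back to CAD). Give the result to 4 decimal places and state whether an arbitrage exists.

1.0000 (no arbitrage)

Around CAD → EUR → NZD → SGD → CAD: 1 × 0.65895 ÷ 0.55357 ÷ 1.1084 ÷ 1.0740 = 0.999952
Product ≈ 1 (deviation 0.005%, within rounding noise).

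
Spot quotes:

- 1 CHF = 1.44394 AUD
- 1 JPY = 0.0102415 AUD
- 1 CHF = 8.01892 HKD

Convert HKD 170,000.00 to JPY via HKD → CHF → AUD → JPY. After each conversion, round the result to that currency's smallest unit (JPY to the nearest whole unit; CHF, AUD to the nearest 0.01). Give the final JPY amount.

JPY 2,988,950

HKD 170,000.00 ÷ 8.01892 = CHF 21,199.86
CHF 21,199.86 × 1.44394 = AUD 30,611.33
AUD 30,611.33 ÷ 0.0102415 = JPY 2,988,950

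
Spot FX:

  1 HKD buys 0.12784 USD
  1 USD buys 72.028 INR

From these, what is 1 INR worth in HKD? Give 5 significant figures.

1 INR ÷ 72.028 = 0.0138835 USD
0.0138835 USD ÷ 0.12784 = 0.108601 HKD

INR/HKD = 0.10860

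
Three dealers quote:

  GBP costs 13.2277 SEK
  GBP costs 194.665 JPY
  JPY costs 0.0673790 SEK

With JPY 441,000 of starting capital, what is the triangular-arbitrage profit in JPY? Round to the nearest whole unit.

Profit: JPY 3,744

Profitable loop is JPY → GBP → SEK → JPY:
JPY 441,000 ÷ 194.665 = GBP 2,265.43
GBP 2,265.43 × 13.2277 = SEK 29,966.43
SEK 29,966.43 ÷ 0.0673790 = JPY 444,744
Profit = JPY 444,744 − JPY 441,000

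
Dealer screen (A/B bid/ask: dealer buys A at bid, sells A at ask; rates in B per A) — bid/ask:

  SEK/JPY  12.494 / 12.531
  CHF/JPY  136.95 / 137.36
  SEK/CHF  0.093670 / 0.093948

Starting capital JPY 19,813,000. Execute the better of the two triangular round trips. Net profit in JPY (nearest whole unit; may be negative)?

Best loop JPY → SEK → CHF → JPY:
JPY 19,813,000 ÷ 12.531 (buy SEK at ask) = SEK 1,581,118.83
SEK 1,581,118.83 × 0.093670 (sell SEK at bid) = CHF 148,103.40
CHF 148,103.40 × 136.95 (sell CHF at bid) = JPY 20,282,761

Net profit: JPY 469,761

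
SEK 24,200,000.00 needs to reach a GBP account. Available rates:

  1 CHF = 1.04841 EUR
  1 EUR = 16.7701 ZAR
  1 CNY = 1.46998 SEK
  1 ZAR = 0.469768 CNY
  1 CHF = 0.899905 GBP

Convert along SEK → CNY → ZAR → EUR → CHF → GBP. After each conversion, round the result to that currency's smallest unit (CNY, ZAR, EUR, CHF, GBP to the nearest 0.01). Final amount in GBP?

SEK 24,200,000.00 ÷ 1.46998 = CNY 16,462,809.02
CNY 16,462,809.02 ÷ 0.469768 = ZAR 35,044,551.82
ZAR 35,044,551.82 ÷ 16.7701 = EUR 2,089,704.40
EUR 2,089,704.40 ÷ 1.04841 = CHF 1,993,212.96
CHF 1,993,212.96 × 0.899905 = GBP 1,793,702.31

GBP 1,793,702.31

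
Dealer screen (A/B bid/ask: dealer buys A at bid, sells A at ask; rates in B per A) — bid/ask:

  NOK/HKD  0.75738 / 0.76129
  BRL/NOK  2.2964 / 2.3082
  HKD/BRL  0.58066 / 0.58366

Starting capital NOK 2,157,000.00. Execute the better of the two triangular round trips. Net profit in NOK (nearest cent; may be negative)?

Best loop NOK → HKD → BRL → NOK:
NOK 2,157,000.00 × 0.75738 (sell NOK at bid) = HKD 1,633,668.66
HKD 1,633,668.66 × 0.58066 (sell HKD at bid) = BRL 948,606.04
BRL 948,606.04 × 2.2964 (sell BRL at bid) = NOK 2,178,378.92

Net profit: NOK 21,378.92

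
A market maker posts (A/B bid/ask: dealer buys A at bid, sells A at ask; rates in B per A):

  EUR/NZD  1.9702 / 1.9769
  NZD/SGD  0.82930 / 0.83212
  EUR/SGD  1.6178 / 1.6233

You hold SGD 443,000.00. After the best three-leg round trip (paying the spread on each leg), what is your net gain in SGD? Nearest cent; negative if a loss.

Best loop SGD → EUR → NZD → SGD:
SGD 443,000.00 ÷ 1.6233 (buy EUR at ask) = EUR 272,900.88
EUR 272,900.88 × 1.9702 (sell EUR at bid) = NZD 537,669.32
NZD 537,669.32 × 0.82930 (sell NZD at bid) = SGD 445,889.16

Net profit: SGD 2,889.16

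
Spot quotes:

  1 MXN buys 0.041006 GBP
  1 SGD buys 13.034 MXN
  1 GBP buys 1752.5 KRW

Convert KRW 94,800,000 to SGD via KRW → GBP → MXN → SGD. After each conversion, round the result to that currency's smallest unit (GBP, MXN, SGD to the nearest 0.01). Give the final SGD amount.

SGD 101,210.41

KRW 94,800,000 ÷ 1752.5 = GBP 54,094.15
GBP 54,094.15 ÷ 0.041006 = MXN 1,319,176.46
MXN 1,319,176.46 ÷ 13.034 = SGD 101,210.41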